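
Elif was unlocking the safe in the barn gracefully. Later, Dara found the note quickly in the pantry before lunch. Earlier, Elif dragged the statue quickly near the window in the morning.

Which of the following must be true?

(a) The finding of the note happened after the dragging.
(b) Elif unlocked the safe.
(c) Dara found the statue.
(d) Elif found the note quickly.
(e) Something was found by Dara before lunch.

(a), (e)

(a) Entailed — the narrative places the dragging before the finding.
(b) Not entailed — 'was unlocking' is progressive on an accomplishment; it does not entail the completed 'unlocked'.
(c) Not entailed — Dara found the note, not the statue; the statue belongs to the dragging event.
(d) Not entailed — the passage has Dara finding the note, not Elif.
(e) Entailed — this follows by dropping conjuncts from the finding event's description.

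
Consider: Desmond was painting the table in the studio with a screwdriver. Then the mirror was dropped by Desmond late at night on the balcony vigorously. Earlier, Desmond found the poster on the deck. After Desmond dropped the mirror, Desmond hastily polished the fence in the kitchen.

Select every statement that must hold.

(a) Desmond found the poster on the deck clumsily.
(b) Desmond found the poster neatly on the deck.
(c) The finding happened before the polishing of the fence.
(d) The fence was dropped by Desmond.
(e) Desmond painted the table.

(a) Not entailed — 'clumsily' adds information not in the original event.
(b) Not entailed — 'neatly' adds information not in the original event.
(c) Entailed — the narrative places the finding before the polishing.
(d) Not entailed — Desmond dropped the mirror, not the fence; the fence belongs to the polishing event.
(e) Not entailed — 'was painting' is progressive on an accomplishment; it does not entail the completed 'painted'.

(c)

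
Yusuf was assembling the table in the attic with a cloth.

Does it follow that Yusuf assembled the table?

'was assembling' is progressive; for an accomplishment like 'assemble the table', it doesn't entail completion.

no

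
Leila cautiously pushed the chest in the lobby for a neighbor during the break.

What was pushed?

the chest

'the chest' marks the patient of the pushing event.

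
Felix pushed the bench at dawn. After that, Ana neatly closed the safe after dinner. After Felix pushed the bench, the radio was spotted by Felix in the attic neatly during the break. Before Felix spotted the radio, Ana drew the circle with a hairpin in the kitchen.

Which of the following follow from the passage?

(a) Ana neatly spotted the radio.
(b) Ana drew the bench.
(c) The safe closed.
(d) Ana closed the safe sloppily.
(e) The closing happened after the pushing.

(c), (e)

(a) Not entailed — the passage has Felix spotting the radio, not Ana.
(b) Not entailed — Ana drew the circle, not the bench; the bench belongs to the pushing event.
(c) Entailed — 'Ana closed the safe' is causative; it entails the inchoative 'the safe closed'.
(d) Not entailed — 'sloppily' adds a manner not in (and inconsistent with) the original.
(e) Entailed — the narrative places the pushing before the closing.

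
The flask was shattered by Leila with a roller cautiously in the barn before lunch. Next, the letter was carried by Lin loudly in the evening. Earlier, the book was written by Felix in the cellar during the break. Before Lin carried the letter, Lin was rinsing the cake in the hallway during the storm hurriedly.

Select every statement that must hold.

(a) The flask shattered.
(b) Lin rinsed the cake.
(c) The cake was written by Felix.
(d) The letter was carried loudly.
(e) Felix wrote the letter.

(a) Entailed — 'Leila shattered the flask' is causative; it entails the inchoative 'the flask shattered'.
(b) Entailed — 'rinse' is an activity; 'was rinsing' entails that some rinsing happened, so 'rinsed' holds.
(c) Not entailed — Felix wrote the book, not the cake; the cake belongs to the rinsing event.
(d) Entailed — the original entails any weakening of itself; this just drops 'in the evening' and generalizes the agent.
(e) Not entailed — Felix wrote the book, not the letter; the letter belongs to the carrying event.

(a), (b), (d)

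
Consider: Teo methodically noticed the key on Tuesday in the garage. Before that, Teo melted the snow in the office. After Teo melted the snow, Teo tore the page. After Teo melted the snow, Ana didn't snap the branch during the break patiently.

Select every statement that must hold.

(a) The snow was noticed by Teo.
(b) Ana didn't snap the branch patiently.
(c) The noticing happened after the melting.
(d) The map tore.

(a) Not entailed — Teo noticed the key, not the snow; the snow belongs to the melting event.
(b) Not entailed — dropping 'during the break' under negation is not valid — the original leaves open that Ana snapped the branch some other way.
(c) Entailed — the narrative places the melting before the noticing.
(d) Not entailed — the page is what tore, not the map.

(c)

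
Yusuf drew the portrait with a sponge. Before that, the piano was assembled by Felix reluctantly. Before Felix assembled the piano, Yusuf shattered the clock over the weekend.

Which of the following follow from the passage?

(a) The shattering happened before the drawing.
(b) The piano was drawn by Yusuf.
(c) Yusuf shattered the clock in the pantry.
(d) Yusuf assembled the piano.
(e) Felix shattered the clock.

(a)

(a) Entailed — the narrative places the shattering before the drawing.
(b) Not entailed — Yusuf drew the portrait, not the piano; the piano belongs to the assembling event.
(c) Not entailed — 'in the pantry' adds information not in the original event.
(d) Not entailed — the passage has Felix assembling the piano, not Yusuf.
(e) Not entailed — the passage has Yusuf shattering the clock, not Felix.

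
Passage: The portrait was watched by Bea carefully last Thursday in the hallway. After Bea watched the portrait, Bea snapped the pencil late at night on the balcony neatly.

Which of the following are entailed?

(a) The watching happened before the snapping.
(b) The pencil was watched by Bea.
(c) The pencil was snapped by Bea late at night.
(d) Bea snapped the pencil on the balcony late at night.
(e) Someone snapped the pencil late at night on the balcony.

(a) Entailed — the narrative places the watching before the snapping.
(b) Not entailed — Bea watched the portrait, not the pencil; the pencil belongs to the snapping event.
(c) Entailed — every conjunct here is already in the original snapping event.
(d) Entailed — this follows by dropping conjuncts from the snapping event's description.
(e) Entailed — every conjunct here is already in the original snapping event.

(a), (c), (d), (e)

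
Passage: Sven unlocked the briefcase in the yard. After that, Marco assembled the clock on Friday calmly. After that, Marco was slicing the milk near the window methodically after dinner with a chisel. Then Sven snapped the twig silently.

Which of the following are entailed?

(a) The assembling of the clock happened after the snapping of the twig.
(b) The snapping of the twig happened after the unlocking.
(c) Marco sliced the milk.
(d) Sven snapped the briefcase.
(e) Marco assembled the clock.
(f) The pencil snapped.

(b), (e)

(a) Not entailed — the narrative places the assembling before the snapping, not after.
(b) Entailed — the narrative places the unlocking before the snapping.
(c) Not entailed — 'was slicing' is progressive on an accomplishment; it does not entail the completed 'sliced'.
(d) Not entailed — Sven snapped the twig, not the briefcase; the briefcase belongs to the unlocking event.
(e) Entailed — this follows by dropping conjuncts from the assembling event's description.
(f) Not entailed — the twig is what snapped, not the pencil.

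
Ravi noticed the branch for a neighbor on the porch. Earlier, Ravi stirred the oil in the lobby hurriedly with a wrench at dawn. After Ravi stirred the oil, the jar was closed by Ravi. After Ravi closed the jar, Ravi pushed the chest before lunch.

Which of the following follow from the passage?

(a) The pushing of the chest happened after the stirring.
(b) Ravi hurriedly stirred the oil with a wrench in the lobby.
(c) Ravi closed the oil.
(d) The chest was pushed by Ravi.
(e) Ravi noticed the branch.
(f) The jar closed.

(a) Entailed — the narrative places the stirring before the pushing.
(b) Entailed — dropping 'at dawn' leaves a sub-description the original still satisfies.
(c) Not entailed — Ravi closed the jar, not the oil; the oil belongs to the stirring event.
(d) Entailed — this follows by dropping conjuncts from the pushing event's description.
(e) Entailed — every conjunct here is already in the original noticing event.
(f) Entailed — 'Ravi closed the jar' is causative; it entails the inchoative 'the jar closed'.

(a), (b), (d), (e), (f)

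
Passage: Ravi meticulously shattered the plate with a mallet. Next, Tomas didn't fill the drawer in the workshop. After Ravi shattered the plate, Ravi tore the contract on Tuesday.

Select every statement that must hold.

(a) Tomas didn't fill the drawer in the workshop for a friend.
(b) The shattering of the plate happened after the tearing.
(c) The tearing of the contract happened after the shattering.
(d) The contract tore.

(a), (c), (d)

(a) Entailed — under negation, adding a further restriction is entailed: if no such filling event occurred, none occurred for a friend either.
(b) Not entailed — the narrative places the shattering before the tearing, not after.
(c) Entailed — the narrative places the shattering before the tearing.
(d) Entailed — 'Ravi tore the contract' is causative; it entails the inchoative 'the contract tore'.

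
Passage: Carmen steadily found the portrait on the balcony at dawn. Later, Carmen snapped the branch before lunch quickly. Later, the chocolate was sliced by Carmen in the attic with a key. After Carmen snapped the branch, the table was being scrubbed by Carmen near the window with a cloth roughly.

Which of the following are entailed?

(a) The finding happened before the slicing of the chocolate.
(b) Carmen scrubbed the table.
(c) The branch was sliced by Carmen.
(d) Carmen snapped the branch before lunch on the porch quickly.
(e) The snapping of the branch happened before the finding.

(a), (b)

(a) Entailed — the narrative places the finding before the slicing.
(b) Entailed — 'scrub' is an activity; 'was scrubbing' entails that some scrubbing happened, so 'scrubbed' holds.
(c) Not entailed — Carmen sliced the chocolate, not the branch; the branch belongs to the snapping event.
(d) Not entailed — 'on the porch' adds information not in the original event.
(e) Not entailed — the narrative places the finding before the snapping, not after.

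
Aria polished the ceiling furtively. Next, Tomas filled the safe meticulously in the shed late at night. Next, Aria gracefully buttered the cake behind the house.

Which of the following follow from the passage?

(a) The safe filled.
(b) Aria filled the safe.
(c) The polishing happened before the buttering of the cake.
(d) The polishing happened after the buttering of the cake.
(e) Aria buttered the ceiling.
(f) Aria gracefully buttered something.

(a), (c), (f)

(a) Entailed — 'Tomas filled the safe' is causative; it entails the inchoative 'the safe filled'.
(b) Not entailed — the passage has Tomas filling the safe, not Aria.
(c) Entailed — the narrative places the polishing before the buttering.
(d) Not entailed — the narrative places the polishing before the buttering, not after.
(e) Not entailed — Aria buttered the cake, not the ceiling; the ceiling belongs to the polishing event.
(f) Entailed — the original entails any weakening of itself; this just drops 'behind the house' and generalizes the patient.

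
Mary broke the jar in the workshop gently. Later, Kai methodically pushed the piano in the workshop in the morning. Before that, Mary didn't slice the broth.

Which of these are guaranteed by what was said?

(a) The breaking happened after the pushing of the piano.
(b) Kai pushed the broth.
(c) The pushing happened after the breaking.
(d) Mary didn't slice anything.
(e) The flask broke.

(c)

(a) Not entailed — the narrative places the breaking before the pushing, not after.
(b) Not entailed — Kai pushed the piano, not the broth; the broth belongs to the slicing event.
(c) Entailed — the narrative places the breaking before the pushing.
(d) Not entailed — the original only denies this specific event; Mary may have sliced something else.
(e) Not entailed — the jar is what broke, not the flask.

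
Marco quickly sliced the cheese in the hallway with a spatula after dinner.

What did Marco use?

a spatula

'with a spatula' marks the instrument of the slicing event.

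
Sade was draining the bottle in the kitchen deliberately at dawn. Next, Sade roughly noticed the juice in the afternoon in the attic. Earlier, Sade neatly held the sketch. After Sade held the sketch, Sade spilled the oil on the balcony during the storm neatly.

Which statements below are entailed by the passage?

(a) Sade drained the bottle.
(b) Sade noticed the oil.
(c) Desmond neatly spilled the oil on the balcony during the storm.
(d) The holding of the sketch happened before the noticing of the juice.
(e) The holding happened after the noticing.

(d)

(a) Not entailed — 'was draining' is progressive on an accomplishment; it does not entail the completed 'drained'.
(b) Not entailed — Sade noticed the juice, not the oil; the oil belongs to the spilling event.
(c) Not entailed — the passage has Sade spilling the oil, not Desmond.
(d) Entailed — the narrative places the holding before the noticing.
(e) Not entailed — the narrative places the holding before the noticing, not after.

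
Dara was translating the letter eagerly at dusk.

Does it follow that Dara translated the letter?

'was translating' is progressive; for an accomplishment like 'translate the letter', it doesn't entail completion.

no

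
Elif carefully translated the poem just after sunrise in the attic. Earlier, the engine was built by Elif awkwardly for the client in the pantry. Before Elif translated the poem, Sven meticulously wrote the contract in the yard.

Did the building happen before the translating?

yes

The narrative orders the building before the translating.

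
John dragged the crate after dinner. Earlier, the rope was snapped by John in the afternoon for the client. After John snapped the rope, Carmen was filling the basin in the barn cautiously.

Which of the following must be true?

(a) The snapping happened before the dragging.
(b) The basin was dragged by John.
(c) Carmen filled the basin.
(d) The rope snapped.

(a) Entailed — the narrative places the snapping before the dragging.
(b) Not entailed — John dragged the crate, not the basin; the basin belongs to the filling event.
(c) Not entailed — 'was filling' is progressive on an accomplishment; it does not entail the completed 'filled'.
(d) Entailed — 'John snapped the rope' is causative; it entails the inchoative 'the rope snapped'.

(a), (d)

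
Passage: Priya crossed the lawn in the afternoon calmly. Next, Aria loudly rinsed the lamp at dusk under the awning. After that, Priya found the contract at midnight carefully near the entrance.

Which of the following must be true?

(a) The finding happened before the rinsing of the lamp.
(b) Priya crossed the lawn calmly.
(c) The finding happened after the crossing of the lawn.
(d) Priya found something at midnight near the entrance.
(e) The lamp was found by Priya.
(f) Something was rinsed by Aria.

(a) Not entailed — the narrative places the rinsing before the finding, not after.
(b) Entailed — every conjunct here is already in the original crossing event.
(c) Entailed — the narrative places the crossing before the finding.
(d) Entailed — the original entails any weakening of itself; this just drops 'carefully' and generalizes the patient.
(e) Not entailed — Priya found the contract, not the lamp; the lamp belongs to the rinsing event.
(f) Entailed — this follows by dropping conjuncts from the rinsing event's description.

(b), (c), (d), (f)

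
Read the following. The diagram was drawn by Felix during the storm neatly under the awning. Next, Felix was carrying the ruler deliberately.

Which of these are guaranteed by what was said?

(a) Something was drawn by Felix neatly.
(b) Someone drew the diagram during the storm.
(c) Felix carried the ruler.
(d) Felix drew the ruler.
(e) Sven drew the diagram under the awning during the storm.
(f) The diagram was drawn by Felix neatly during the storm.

(a), (b), (c), (f)

(a) Entailed — this follows by dropping conjuncts from the drawing event's description.
(b) Entailed — the original entails any weakening of itself; this just drops 'neatly', 'under the awning' and generalizes the agent.
(c) Entailed — 'carry' is an activity; 'was carrying' entails that some carrying happened, so 'carried' holds.
(d) Not entailed — Felix drew the diagram, not the ruler; the ruler belongs to the carrying event.
(e) Not entailed — the passage has Felix drawing the diagram, not Sven.
(f) Entailed — every conjunct here is already in the original drawing event.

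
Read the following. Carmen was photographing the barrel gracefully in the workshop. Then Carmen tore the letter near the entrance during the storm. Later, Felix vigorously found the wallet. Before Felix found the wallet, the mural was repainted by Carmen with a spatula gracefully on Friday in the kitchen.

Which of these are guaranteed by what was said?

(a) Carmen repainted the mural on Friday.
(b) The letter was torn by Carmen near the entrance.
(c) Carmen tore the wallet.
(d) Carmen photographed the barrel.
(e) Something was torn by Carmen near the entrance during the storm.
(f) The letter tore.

(a), (b), (e), (f)

(a) Entailed — dropping 'in the kitchen', 'with a spatula', 'gracefully' leaves a sub-description the original still satisfies.
(b) Entailed — every conjunct here is already in the original tearing event.
(c) Not entailed — Carmen tore the letter, not the wallet; the wallet belongs to the finding event.
(d) Not entailed — 'was photographing' is progressive on an accomplishment; it does not entail the completed 'photographed'.
(e) Entailed — every conjunct here is already in the original tearing event.
(f) Entailed — 'Carmen tore the letter' is causative; it entails the inchoative 'the letter tore'.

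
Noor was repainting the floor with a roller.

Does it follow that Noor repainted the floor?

'was repainting' is progressive; for an accomplishment like 'repaint the floor', it doesn't entail completion.

no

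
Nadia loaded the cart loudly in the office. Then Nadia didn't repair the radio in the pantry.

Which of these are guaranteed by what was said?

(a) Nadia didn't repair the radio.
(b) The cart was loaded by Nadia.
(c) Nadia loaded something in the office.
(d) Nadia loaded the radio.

(a) Not entailed — dropping 'in the pantry' under negation is not valid — the original leaves open that Nadia repaired the radio some other way.
(b) Entailed — the original entails any weakening of itself; this just drops 'in the office', 'loudly'.
(c) Entailed — this follows by dropping conjuncts from the loading event's description.
(d) Not entailed — Nadia loaded the cart, not the radio; the radio belongs to the repairing event.

(b), (c)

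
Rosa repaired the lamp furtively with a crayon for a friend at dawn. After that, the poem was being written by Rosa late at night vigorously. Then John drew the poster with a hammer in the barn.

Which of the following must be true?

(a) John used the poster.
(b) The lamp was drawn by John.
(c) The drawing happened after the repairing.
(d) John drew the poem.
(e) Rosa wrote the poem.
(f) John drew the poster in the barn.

(c), (f)

(a) Not entailed — the poster is the patient, not an instrument — John used a hammer.
(b) Not entailed — John drew the poster, not the lamp; the lamp belongs to the repairing event.
(c) Entailed — the narrative places the repairing before the drawing.
(d) Not entailed — John drew the poster, not the poem; the poem belongs to the writing event.
(e) Not entailed — 'was writing' is progressive on an accomplishment; it does not entail the completed 'wrote'.
(f) Entailed — the original entails any weakening of itself; this just drops 'with a hammer'.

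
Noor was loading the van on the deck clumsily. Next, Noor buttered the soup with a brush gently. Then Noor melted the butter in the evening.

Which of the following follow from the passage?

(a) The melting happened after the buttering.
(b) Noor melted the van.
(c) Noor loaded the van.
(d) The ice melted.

(a)

(a) Entailed — the narrative places the buttering before the melting.
(b) Not entailed — Noor melted the butter, not the van; the van belongs to the loading event.
(c) Not entailed — 'was loading' is progressive on an accomplishment; it does not entail the completed 'loaded'.
(d) Not entailed — the butter is what melted, not the ice.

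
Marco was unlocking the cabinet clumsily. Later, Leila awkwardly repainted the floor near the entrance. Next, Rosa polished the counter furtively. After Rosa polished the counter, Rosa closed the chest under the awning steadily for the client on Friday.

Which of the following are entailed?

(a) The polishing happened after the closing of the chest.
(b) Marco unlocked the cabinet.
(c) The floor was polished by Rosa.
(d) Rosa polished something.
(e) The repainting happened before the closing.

(d), (e)

(a) Not entailed — the narrative places the polishing before the closing, not after.
(b) Not entailed — 'was unlocking' is progressive on an accomplishment; it does not entail the completed 'unlocked'.
(c) Not entailed — Rosa polished the counter, not the floor; the floor belongs to the repainting event.
(d) Entailed — dropping 'furtively' and generalizing the patient leaves a sub-description the original still satisfies.
(e) Entailed — the narrative places the repainting before the closing.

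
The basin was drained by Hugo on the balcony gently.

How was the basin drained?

gently

'gently' marks the manner of the draining event.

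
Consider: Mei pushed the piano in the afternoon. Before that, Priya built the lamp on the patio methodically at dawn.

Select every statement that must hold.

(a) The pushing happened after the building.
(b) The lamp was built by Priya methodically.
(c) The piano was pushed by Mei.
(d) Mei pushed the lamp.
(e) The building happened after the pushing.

(a), (b), (c)

(a) Entailed — the narrative places the building before the pushing.
(b) Entailed — dropping 'on the patio', 'at dawn' leaves a sub-description the original still satisfies.
(c) Entailed — this follows by dropping conjuncts from the pushing event's description.
(d) Not entailed — Mei pushed the piano, not the lamp; the lamp belongs to the building event.
(e) Not entailed — the narrative places the building before the pushing, not after.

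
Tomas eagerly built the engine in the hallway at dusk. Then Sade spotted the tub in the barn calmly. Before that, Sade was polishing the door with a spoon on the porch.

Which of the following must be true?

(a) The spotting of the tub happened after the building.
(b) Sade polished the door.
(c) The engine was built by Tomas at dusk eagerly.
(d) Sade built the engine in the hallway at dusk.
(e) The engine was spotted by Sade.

(a) Entailed — the narrative places the building before the spotting.
(b) Entailed — 'polish' is an activity; 'was polishing' entails that some polishing happened, so 'polished' holds.
(c) Entailed — dropping 'in the hallway' leaves a sub-description the original still satisfies.
(d) Not entailed — the passage has Tomas building the engine, not Sade.
(e) Not entailed — Sade spotted the tub, not the engine; the engine belongs to the building event.

(a), (b), (c)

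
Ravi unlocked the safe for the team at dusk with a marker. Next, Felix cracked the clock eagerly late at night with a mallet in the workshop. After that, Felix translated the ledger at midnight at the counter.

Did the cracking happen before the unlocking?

The narrative orders the unlocking before the cracking.

no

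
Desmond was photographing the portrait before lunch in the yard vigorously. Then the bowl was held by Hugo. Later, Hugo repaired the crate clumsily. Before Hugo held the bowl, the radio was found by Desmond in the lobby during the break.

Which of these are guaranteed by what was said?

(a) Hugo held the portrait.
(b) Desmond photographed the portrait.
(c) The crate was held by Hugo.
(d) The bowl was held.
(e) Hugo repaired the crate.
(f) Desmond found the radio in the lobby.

(a) Not entailed — Hugo held the bowl, not the portrait; the portrait belongs to the photographing event.
(b) Not entailed — 'was photographing' is progressive on an accomplishment; it does not entail the completed 'photographed'.
(c) Not entailed — Hugo held the bowl, not the crate; the crate belongs to the repairing event.
(d) Entailed — every conjunct here is already in the original holding event.
(e) Entailed — dropping 'clumsily' leaves a sub-description the original still satisfies.
(f) Entailed — the original entails any weakening of itself; this just drops 'during the break'.

(d), (e), (f)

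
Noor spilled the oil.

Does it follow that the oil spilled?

yes

'Noor spilled the oil' is the causative; it entails the inchoative 'the oil spilled'.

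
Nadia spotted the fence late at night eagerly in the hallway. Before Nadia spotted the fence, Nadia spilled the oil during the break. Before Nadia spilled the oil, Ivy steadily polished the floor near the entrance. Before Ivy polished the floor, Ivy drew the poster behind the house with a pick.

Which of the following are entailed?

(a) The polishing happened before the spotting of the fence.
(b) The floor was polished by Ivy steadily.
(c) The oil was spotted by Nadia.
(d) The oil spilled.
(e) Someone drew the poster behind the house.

(a) Entailed — the narrative places the polishing before the spotting.
(b) Entailed — the original entails any weakening of itself; this just drops 'near the entrance'.
(c) Not entailed — Nadia spotted the fence, not the oil; the oil belongs to the spilling event.
(d) Entailed — 'Nadia spilled the oil' is causative; it entails the inchoative 'the oil spilled'.
(e) Entailed — this follows by dropping conjuncts from the drawing event's description.

(a), (b), (d), (e)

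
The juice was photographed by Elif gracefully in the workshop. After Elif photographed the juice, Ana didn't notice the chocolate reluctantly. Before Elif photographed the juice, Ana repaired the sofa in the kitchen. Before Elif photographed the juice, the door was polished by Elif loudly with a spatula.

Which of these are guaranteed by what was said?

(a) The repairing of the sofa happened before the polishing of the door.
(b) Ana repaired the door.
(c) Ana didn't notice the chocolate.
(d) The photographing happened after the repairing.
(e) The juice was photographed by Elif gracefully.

(d), (e)

(a) Not entailed — the narrative doesn't order the repairing relative to the polishing.
(b) Not entailed — Ana repaired the sofa, not the door; the door belongs to the polishing event.
(c) Not entailed — dropping 'reluctantly' under negation is not valid — the original leaves open that Ana noticed the chocolate some other way.
(d) Entailed — the narrative places the repairing before the photographing.
(e) Entailed — every conjunct here is already in the original photographing event.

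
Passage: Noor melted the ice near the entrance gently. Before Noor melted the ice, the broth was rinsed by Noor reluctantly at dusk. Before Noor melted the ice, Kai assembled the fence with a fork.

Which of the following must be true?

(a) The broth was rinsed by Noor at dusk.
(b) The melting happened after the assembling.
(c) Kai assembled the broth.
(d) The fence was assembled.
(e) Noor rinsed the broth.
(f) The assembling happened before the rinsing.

(a), (b), (d), (e)

(a) Entailed — every conjunct here is already in the original rinsing event.
(b) Entailed — the narrative places the assembling before the melting.
(c) Not entailed — Kai assembled the fence, not the broth; the broth belongs to the rinsing event.
(d) Entailed — this follows by dropping conjuncts from the assembling event's description.
(e) Entailed — every conjunct here is already in the original rinsing event.
(f) Not entailed — the narrative doesn't order the assembling relative to the rinsing.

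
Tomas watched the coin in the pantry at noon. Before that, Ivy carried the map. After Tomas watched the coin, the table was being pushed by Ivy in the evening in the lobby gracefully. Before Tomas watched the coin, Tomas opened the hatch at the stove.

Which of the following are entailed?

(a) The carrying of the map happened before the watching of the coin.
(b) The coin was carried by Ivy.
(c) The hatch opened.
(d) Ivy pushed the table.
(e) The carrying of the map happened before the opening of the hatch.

(a) Entailed — the narrative places the carrying before the watching.
(b) Not entailed — Ivy carried the map, not the coin; the coin belongs to the watching event.
(c) Entailed — 'Tomas opened the hatch' is causative; it entails the inchoative 'the hatch opened'.
(d) Entailed — 'push' is an activity; 'was pushing' entails that some pushing happened, so 'pushed' holds.
(e) Not entailed — the narrative doesn't order the carrying relative to the opening.

(a), (c), (d)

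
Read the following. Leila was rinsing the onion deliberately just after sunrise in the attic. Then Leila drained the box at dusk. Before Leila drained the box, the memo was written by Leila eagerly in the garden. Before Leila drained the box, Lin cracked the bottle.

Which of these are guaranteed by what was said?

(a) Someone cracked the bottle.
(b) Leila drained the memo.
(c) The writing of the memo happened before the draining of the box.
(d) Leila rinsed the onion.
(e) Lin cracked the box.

(a), (c), (d)

(a) Entailed — generalizing the agent leaves a sub-description the original still satisfies.
(b) Not entailed — Leila drained the box, not the memo; the memo belongs to the writing event.
(c) Entailed — the narrative places the writing before the draining.
(d) Entailed — 'rinse' is an activity; 'was rinsing' entails that some rinsing happened, so 'rinsed' holds.
(e) Not entailed — Lin cracked the bottle, not the box; the box belongs to the draining event.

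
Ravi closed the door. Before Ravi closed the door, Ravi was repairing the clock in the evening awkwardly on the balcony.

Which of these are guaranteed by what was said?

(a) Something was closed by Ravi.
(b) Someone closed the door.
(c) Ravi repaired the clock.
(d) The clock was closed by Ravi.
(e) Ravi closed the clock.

(a) Entailed — this follows by dropping conjuncts from the closing event's description.
(b) Entailed — every conjunct here is already in the original closing event.
(c) Not entailed — 'was repairing' is progressive on an accomplishment; it does not entail the completed 'repaired'.
(d) Not entailed — Ravi closed the door, not the clock; the clock belongs to the repairing event.
(e) Not entailed — Ravi closed the door, not the clock; the clock belongs to the repairing event.

(a), (b)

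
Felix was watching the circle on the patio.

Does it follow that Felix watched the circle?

yes

'watch' is atelic; if Felix was watching the circle, then Felix watched the circle (for some time).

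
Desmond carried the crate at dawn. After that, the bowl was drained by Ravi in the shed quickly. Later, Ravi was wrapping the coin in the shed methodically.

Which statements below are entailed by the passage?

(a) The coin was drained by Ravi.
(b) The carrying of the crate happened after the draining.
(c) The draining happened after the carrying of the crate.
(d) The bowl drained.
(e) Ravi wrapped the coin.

(c), (d)

(a) Not entailed — Ravi drained the bowl, not the coin; the coin belongs to the wrapping event.
(b) Not entailed — the narrative places the carrying before the draining, not after.
(c) Entailed — the narrative places the carrying before the draining.
(d) Entailed — 'Ravi drained the bowl' is causative; it entails the inchoative 'the bowl drained'.
(e) Not entailed — 'was wrapping' is progressive on an accomplishment; it does not entail the completed 'wrapped'.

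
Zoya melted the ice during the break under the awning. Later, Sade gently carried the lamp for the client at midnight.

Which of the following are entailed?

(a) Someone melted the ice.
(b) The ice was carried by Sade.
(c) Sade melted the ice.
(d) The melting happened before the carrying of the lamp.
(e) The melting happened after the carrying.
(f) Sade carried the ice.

(a), (d)

(a) Entailed — the original entails any weakening of itself; this just drops 'under the awning', 'during the break' and generalizes the agent.
(b) Not entailed — Sade carried the lamp, not the ice; the ice belongs to the melting event.
(c) Not entailed — the passage has Zoya melting the ice, not Sade.
(d) Entailed — the narrative places the melting before the carrying.
(e) Not entailed — the narrative places the melting before the carrying, not after.
(f) Not entailed — Sade carried the lamp, not the ice; the ice belongs to the melting event.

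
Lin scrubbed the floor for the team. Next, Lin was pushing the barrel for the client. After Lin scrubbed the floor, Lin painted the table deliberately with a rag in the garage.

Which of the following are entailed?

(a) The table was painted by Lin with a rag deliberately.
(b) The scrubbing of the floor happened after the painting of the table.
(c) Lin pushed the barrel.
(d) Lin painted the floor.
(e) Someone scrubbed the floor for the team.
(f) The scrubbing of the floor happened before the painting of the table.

(a), (c), (e), (f)

(a) Entailed — dropping 'in the garage' leaves a sub-description the original still satisfies.
(b) Not entailed — the narrative places the scrubbing before the painting, not after.
(c) Entailed — 'push' is an activity; 'was pushing' entails that some pushing happened, so 'pushed' holds.
(d) Not entailed — Lin painted the table, not the floor; the floor belongs to the scrubbing event.
(e) Entailed — the original entails any weakening of itself; this just generalizes the agent.
(f) Entailed — the narrative places the scrubbing before the painting.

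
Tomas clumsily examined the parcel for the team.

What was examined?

'the parcel' marks the patient of the examining event.

the parcel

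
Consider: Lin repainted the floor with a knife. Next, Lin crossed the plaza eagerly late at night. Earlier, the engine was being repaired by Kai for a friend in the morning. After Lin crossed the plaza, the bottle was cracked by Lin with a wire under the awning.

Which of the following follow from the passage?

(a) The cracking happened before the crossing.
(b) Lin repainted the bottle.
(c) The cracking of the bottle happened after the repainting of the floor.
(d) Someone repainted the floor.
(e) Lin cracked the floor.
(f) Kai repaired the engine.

(c), (d)

(a) Not entailed — the narrative places the crossing before the cracking, not after.
(b) Not entailed — Lin repainted the floor, not the bottle; the bottle belongs to the cracking event.
(c) Entailed — the narrative places the repainting before the cracking.
(d) Entailed — the original entails any weakening of itself; this just drops 'with a knife' and generalizes the agent.
(e) Not entailed — Lin cracked the bottle, not the floor; the floor belongs to the repainting event.
(f) Not entailed — 'was repairing' is progressive on an accomplishment; it does not entail the completed 'repaired'.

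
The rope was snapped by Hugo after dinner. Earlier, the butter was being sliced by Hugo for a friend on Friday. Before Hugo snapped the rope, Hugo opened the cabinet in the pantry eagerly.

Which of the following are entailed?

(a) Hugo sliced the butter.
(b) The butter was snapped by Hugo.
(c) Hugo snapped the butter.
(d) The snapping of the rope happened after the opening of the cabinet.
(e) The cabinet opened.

(a) Not entailed — 'was slicing' is progressive on an accomplishment; it does not entail the completed 'sliced'.
(b) Not entailed — Hugo snapped the rope, not the butter; the butter belongs to the slicing event.
(c) Not entailed — Hugo snapped the rope, not the butter; the butter belongs to the slicing event.
(d) Entailed — the narrative places the opening before the snapping.
(e) Entailed — 'Hugo opened the cabinet' is causative; it entails the inchoative 'the cabinet opened'.

(d), (e)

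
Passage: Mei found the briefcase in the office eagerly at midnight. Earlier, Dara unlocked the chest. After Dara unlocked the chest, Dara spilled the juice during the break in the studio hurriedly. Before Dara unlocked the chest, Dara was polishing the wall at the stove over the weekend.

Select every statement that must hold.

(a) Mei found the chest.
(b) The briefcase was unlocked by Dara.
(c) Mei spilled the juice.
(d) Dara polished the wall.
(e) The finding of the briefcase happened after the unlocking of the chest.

(a) Not entailed — Mei found the briefcase, not the chest; the chest belongs to the unlocking event.
(b) Not entailed — Dara unlocked the chest, not the briefcase; the briefcase belongs to the finding event.
(c) Not entailed — the passage has Dara spilling the juice, not Mei.
(d) Entailed — 'polish' is an activity; 'was polishing' entails that some polishing happened, so 'polished' holds.
(e) Entailed — the narrative places the unlocking before the finding.

(d), (e)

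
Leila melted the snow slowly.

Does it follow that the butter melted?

Nothing is said about any butter; only the snow is affected.

no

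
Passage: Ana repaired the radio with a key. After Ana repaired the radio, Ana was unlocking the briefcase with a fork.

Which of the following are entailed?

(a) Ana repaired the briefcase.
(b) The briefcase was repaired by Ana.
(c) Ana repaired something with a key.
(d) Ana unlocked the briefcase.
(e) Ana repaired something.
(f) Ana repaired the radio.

(c), (e), (f)

(a) Not entailed — Ana repaired the radio, not the briefcase; the briefcase belongs to the unlocking event.
(b) Not entailed — Ana repaired the radio, not the briefcase; the briefcase belongs to the unlocking event.
(c) Entailed — this follows by dropping conjuncts from the repairing event's description.
(d) Not entailed — 'was unlocking' is progressive on an accomplishment; it does not entail the completed 'unlocked'.
(e) Entailed — this follows by dropping conjuncts from the repairing event's description.
(f) Entailed — every conjunct here is already in the original repairing event.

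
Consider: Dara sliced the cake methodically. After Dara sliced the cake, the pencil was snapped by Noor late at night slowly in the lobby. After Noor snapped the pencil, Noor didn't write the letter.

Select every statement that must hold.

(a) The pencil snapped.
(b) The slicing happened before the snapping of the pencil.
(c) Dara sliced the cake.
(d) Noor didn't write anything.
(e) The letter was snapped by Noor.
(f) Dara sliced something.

(a) Entailed — 'Noor snapped the pencil' is causative; it entails the inchoative 'the pencil snapped'.
(b) Entailed — the narrative places the slicing before the snapping.
(c) Entailed — this follows by dropping conjuncts from the slicing event's description.
(d) Not entailed — the original only denies this specific event; Noor may have written something else.
(e) Not entailed — Noor snapped the pencil, not the letter; the letter belongs to the writing event.
(f) Entailed — the original entails any weakening of itself; this just drops 'methodically' and generalizes the patient.

(a), (b), (c), (f)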